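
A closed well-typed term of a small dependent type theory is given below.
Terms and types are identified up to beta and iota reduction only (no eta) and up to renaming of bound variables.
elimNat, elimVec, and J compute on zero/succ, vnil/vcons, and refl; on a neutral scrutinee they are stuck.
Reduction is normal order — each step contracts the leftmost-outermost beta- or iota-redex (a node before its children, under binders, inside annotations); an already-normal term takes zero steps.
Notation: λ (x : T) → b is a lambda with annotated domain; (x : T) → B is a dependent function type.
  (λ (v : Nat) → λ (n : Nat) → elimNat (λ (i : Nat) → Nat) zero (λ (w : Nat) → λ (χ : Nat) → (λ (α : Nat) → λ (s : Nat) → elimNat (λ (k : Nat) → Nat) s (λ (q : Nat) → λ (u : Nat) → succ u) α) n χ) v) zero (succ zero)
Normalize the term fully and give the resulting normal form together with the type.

resulting normal form:
  zero
inferred type:
  Nat


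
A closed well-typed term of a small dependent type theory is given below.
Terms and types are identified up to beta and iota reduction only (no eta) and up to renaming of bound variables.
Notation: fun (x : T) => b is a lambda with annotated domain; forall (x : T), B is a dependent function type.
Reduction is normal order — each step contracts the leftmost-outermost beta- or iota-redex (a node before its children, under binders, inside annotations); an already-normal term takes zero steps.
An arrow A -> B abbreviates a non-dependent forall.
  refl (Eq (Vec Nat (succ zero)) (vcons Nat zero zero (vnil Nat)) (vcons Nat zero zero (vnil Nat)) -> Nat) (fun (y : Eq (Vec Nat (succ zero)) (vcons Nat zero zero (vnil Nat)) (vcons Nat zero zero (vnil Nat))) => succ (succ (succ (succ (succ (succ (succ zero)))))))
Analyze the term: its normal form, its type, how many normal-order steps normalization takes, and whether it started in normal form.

normal form:
  refl (Eq (Vec Nat (succ zero)) (vcons Nat zero zero (vnil Nat)) (vcons Nat zero zero (vnil Nat)) -> Nat) (fun (y : Eq (Vec Nat (succ zero)) (vcons Nat zero zero (vnil Nat)) (vcons Nat zero zero (vnil Nat))) => succ (succ (succ (succ (succ (succ (succ zero)))))))
the term's type:
  Eq (Eq (Vec Nat (succ zero)) (vcons Nat zero zero (vnil Nat)) (vcons Nat zero zero (vnil Nat)) -> Nat) (fun (y : Eq (Vec Nat (succ zero)) (vcons Nat zero zero (vnil Nat)) (vcons Nat zero zero (vnil Nat))) => succ (succ (succ (succ (succ (succ (succ zero))))))) (fun (σ : Eq (Vec Nat (succ zero)) (vcons Nat zero zero (vnil Nat)) (vcons Nat zero zero (vnil Nat))) => succ (succ (succ (succ (succ (succ (succ zero)))))))
normal-order step count: 0
started in normal form: yes


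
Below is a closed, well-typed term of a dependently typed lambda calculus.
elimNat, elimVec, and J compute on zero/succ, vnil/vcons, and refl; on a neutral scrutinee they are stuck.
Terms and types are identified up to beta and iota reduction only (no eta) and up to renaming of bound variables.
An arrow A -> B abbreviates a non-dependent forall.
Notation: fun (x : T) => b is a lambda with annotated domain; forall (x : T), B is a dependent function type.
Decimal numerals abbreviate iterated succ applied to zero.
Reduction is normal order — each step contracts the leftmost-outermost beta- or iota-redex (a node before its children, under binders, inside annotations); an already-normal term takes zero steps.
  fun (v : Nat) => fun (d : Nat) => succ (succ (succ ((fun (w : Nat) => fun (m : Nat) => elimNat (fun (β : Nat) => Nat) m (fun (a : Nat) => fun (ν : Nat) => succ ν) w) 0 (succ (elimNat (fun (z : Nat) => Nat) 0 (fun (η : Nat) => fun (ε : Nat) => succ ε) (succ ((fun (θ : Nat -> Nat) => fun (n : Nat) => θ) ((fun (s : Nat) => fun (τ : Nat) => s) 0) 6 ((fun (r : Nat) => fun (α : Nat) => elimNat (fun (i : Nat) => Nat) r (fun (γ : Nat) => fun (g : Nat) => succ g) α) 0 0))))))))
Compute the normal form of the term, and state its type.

reduced normal form:
  fun (v : Nat) => fun (d : Nat) => 5
inferred type:
  Nat -> Nat -> Nat
observation: normalization takes exactly 11 steps under the normal-order strategy.


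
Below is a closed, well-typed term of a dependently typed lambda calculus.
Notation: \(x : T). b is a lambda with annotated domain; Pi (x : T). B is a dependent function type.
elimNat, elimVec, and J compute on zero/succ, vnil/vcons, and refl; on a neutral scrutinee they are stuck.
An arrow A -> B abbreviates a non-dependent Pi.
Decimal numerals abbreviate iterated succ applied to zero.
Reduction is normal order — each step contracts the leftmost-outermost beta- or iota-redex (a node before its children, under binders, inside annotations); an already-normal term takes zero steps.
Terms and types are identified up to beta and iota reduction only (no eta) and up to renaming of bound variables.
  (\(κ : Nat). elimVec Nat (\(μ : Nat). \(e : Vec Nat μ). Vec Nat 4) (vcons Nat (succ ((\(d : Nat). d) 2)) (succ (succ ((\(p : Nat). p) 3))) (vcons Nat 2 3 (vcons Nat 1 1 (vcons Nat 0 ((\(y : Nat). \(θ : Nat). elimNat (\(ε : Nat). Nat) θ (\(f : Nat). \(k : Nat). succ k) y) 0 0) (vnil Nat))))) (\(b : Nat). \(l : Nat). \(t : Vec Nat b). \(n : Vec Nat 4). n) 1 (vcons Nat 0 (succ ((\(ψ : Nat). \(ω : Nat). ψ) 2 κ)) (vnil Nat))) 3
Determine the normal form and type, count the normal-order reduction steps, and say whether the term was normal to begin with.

resulting normal form:
  vcons Nat 3 5 (vcons Nat 2 3 (vcons Nat 1 1 (vcons Nat 0 0 (vnil Nat))))
inferred type:
  Vec Nat 4
normal-order step count: 12
started in normal form: no
first redex: a beta-redex


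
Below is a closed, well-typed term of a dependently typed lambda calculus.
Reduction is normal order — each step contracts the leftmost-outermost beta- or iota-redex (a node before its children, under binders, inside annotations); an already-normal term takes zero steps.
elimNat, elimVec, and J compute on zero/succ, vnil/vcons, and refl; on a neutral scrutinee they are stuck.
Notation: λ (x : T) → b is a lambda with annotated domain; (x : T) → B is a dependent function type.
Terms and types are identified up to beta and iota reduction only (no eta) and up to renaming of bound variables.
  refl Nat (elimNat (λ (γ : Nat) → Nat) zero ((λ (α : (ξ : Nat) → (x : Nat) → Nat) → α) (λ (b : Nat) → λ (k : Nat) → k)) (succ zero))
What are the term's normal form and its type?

reduced normal form:
  refl Nat zero
inferred type:
  Eq Nat zero zero
observation: the first redex contracted is an elimNat iota-redex; the normal form is reached in 5 normal-order steps.


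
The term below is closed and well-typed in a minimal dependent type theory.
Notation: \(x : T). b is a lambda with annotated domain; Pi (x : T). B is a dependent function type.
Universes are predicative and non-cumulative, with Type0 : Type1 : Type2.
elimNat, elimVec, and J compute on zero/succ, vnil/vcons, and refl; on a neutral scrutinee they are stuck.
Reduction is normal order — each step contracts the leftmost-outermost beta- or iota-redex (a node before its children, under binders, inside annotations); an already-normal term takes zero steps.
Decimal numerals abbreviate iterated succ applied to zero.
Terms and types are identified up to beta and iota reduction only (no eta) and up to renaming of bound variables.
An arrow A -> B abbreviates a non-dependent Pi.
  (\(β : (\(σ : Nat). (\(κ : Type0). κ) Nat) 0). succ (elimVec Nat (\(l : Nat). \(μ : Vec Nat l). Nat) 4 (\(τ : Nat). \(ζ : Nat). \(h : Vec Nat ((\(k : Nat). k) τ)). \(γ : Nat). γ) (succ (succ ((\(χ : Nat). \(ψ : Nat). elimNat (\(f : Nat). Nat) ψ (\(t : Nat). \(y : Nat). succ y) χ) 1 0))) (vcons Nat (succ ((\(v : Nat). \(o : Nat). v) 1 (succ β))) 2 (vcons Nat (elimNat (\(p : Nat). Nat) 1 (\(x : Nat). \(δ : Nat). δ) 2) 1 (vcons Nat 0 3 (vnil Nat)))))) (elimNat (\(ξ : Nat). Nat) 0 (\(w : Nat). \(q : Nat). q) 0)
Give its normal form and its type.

resulting normal form:
  5
the term's type:
  Nat
observation: contracting a beta-redex first, the term normalizes in 17 steps.


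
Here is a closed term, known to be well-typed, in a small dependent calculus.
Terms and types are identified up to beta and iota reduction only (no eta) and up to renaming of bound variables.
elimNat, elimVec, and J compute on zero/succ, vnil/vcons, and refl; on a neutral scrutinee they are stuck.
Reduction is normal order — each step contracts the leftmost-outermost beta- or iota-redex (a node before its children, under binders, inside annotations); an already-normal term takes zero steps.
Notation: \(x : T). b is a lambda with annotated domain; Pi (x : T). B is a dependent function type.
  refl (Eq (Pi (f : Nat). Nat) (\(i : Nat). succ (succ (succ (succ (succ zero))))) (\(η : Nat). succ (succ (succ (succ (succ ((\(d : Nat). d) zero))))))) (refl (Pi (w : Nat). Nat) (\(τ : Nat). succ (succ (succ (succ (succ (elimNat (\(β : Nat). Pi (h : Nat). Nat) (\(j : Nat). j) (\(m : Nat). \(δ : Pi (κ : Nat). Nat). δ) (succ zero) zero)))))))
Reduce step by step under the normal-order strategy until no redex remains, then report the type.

normal-order reduction:
  refl (Eq (Pi (f : Nat). Nat) (\(i : Nat). succ (succ (succ (succ (succ zero))))) (\(η : Nat). succ (succ (succ (succ (succ ((\(d : Nat). d) zero))))))) (refl (Pi (w : Nat). Nat) (\(τ : Nat). succ (succ (succ (succ (succ (elimNat (\(β : Nat). Pi (h : Nat). Nat) (\(j : Nat). j) (\(m : Nat). \(δ : Pi (κ : Nat). Nat). δ) (succ zero) zero)))))))
  ~> refl (Eq (Pi (f : Nat). Nat) (\(i : Nat). succ (succ (succ (succ (succ zero))))) (\(η : Nat). succ (succ (succ (succ (succ zero)))))) (refl (Pi (d : Nat). Nat) (\(w : Nat). succ (succ (succ (succ (succ (elimNat (\(τ : Nat). Pi (β : Nat). Nat) (\(h : Nat). h) (\(j : Nat). \(m : Pi (δ : Nat). Nat). m) (succ zero) zero)))))))
  ~> refl (Eq (Pi (f : Nat). Nat) (\(i : Nat). succ (succ (succ (succ (succ zero))))) (\(η : Nat). succ (succ (succ (succ (succ zero)))))) (refl (Pi (d : Nat). Nat) (\(w : Nat). succ (succ (succ (succ (succ ((\(τ : Nat). \(β : Pi (h : Nat). Nat). β) zero (elimNat (\(j : Nat). Pi (m : Nat). Nat) (\(δ : Nat). δ) (\(κ : Nat). \(χ : Pi (q : Nat). Nat). χ) zero) zero)))))))
  ~> refl (Eq (Pi (f : Nat). Nat) (\(i : Nat). succ (succ (succ (succ (succ zero))))) (\(η : Nat). succ (succ (succ (succ (succ zero)))))) (refl (Pi (d : Nat). Nat) (\(w : Nat). succ (succ (succ (succ (succ ((\(τ : Pi (β : Nat). Nat). τ) (elimNat (\(h : Nat). Pi (j : Nat). Nat) (\(m : Nat). m) (\(δ : Nat). \(κ : Pi (χ : Nat). Nat). κ) zero) zero)))))))
  ~> refl (Eq (Pi (f : Nat). Nat) (\(i : Nat). succ (succ (succ (succ (succ zero))))) (\(η : Nat). succ (succ (succ (succ (succ zero)))))) (refl (Pi (d : Nat). Nat) (\(w : Nat). succ (succ (succ (succ (succ (elimNat (\(τ : Nat). Pi (β : Nat). Nat) (\(h : Nat). h) (\(j : Nat). \(m : Pi (δ : Nat). Nat). m) zero zero)))))))
  ~> refl (Eq (Pi (f : Nat). Nat) (\(i : Nat). succ (succ (succ (succ (succ zero))))) (\(η : Nat). succ (succ (succ (succ (succ zero)))))) (refl (Pi (d : Nat). Nat) (\(w : Nat). succ (succ (succ (succ (succ ((\(τ : Nat). τ) zero)))))))
  ~> refl (Eq (Pi (f : Nat). Nat) (\(i : Nat). succ (succ (succ (succ (succ zero))))) (\(η : Nat). succ (succ (succ (succ (succ zero)))))) (refl (Pi (d : Nat). Nat) (\(w : Nat). succ (succ (succ (succ (succ zero))))))
type:
  Eq (Eq (Pi (f : Nat). Nat) (\(i : Nat). succ (succ (succ (succ (succ zero))))) (\(η : Nat). succ (succ (succ (succ (succ zero)))))) (refl (Pi (d : Nat). Nat) (\(w : Nat). succ (succ (succ (succ (succ zero)))))) (refl (Pi (τ : Nat). Nat) (\(β : Nat). succ (succ (succ (succ (succ zero))))))


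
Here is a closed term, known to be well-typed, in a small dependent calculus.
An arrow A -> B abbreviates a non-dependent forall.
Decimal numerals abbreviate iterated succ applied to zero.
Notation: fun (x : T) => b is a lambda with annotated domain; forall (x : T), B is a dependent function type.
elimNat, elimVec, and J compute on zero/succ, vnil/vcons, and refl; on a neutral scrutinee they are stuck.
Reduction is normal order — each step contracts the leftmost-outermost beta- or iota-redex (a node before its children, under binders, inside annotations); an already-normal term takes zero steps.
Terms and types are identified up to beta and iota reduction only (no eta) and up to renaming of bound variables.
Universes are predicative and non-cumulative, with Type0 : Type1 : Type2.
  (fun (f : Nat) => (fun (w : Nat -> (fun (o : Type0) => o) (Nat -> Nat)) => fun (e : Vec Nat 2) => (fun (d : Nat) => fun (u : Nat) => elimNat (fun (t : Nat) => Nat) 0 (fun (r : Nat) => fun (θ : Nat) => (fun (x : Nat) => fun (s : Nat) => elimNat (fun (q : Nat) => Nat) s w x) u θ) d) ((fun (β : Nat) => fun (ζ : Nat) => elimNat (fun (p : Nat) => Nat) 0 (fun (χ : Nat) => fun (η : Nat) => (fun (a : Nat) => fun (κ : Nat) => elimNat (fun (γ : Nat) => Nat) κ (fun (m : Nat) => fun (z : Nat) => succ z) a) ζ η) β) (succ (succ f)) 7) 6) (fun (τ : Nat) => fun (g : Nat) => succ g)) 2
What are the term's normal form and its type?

normal form:
  fun (f : Vec Nat 2) => 168
inferred type:
  Vec Nat 2 -> Nat


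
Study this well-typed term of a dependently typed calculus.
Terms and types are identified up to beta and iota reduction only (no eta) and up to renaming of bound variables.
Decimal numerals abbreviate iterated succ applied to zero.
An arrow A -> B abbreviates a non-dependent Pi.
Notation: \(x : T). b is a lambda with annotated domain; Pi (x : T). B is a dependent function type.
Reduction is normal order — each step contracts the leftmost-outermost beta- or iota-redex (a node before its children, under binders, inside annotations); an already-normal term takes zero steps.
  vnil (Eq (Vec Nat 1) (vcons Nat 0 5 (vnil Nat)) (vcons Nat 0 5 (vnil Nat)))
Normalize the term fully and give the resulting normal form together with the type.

resulting normal form:
  vnil (Eq (Vec Nat 1) (vcons Nat 0 5 (vnil Nat)) (vcons Nat 0 5 (vnil Nat)))
inferred type:
  Vec (Eq (Vec Nat 1) (vcons Nat 0 5 (vnil Nat)) (vcons Nat 0 5 (vnil Nat))) 0
observation: no redex remains anywhere in the term; it is its own normal form.


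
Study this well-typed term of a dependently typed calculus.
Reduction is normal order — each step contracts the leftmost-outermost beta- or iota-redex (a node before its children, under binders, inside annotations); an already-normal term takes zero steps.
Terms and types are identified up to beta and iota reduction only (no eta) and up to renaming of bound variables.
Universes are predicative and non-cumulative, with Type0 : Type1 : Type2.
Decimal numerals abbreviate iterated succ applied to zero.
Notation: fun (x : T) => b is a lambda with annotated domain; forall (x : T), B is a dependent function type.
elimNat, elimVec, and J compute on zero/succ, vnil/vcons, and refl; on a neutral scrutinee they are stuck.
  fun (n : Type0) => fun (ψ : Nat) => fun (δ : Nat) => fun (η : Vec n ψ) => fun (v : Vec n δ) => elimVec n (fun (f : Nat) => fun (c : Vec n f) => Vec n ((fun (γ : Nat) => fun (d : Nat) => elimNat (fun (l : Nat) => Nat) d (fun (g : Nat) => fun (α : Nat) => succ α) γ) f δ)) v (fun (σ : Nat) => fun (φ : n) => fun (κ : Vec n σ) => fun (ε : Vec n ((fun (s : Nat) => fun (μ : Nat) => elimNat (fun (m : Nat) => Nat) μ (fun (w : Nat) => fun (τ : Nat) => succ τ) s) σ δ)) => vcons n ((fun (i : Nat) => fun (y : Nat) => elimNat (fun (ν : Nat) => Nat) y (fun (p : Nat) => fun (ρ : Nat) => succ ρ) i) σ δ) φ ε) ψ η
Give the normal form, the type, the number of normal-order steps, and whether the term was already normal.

resulting normal form:
  fun (n : Type0) => fun (ψ : Nat) => fun (δ : Nat) => fun (η : Vec n ψ) => fun (v : Vec n δ) => elimVec n (fun (f : Nat) => fun (c : Vec n f) => Vec n (elimNat (fun (γ : Nat) => Nat) δ (fun (d : Nat) => fun (l : Nat) => succ l) f)) v (fun (g : Nat) => fun (α : n) => fun (σ : Vec n g) => fun (φ : Vec n (elimNat (fun (κ : Nat) => Nat) δ (fun (ε : Nat) => fun (s : Nat) => succ s) g)) => vcons n (elimNat (fun (μ : Nat) => Nat) δ (fun (m : Nat) => fun (w : Nat) => succ w) g) α φ) ψ η
the term's type:
  forall (n : Type0), forall (ψ : Nat), forall (δ : Nat), forall (η : Vec n ψ), forall (v : Vec n δ), Vec n (elimNat (fun (f : Nat) => Nat) δ (fun (c : Nat) => fun (γ : Nat) => succ γ) ψ)
normal-order step count: 6
term was already normal: no
first redex: a beta-redex


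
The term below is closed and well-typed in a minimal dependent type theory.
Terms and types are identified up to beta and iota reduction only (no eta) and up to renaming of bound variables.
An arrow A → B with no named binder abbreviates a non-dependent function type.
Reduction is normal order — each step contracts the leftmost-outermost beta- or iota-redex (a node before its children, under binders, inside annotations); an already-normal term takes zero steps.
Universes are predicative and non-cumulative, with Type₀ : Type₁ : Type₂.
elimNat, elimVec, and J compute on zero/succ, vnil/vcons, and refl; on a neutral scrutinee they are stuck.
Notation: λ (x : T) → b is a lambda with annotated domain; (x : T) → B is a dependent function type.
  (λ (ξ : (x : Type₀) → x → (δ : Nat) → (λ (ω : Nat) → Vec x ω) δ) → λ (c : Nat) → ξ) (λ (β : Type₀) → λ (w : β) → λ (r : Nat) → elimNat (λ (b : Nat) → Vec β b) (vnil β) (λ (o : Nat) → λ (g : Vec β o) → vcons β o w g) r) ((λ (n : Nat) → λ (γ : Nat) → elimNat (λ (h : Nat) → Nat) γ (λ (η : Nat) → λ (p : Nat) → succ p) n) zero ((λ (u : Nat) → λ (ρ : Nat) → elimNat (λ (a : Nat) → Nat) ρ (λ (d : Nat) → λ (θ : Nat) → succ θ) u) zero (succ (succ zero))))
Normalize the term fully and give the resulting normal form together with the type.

normal form:
  λ (ξ : Type₀) → λ (x : ξ) → λ (δ : Nat) → elimNat (λ (ω : Nat) → Vec ξ ω) (vnil ξ) (λ (c : Nat) → λ (β : Vec ξ c) → vcons ξ c x β) δ
inferred type:
  (ξ : Type₀) → ξ → (x : Nat) → Vec ξ x
observation: the term reaches its normal form after 2 normal-order steps.


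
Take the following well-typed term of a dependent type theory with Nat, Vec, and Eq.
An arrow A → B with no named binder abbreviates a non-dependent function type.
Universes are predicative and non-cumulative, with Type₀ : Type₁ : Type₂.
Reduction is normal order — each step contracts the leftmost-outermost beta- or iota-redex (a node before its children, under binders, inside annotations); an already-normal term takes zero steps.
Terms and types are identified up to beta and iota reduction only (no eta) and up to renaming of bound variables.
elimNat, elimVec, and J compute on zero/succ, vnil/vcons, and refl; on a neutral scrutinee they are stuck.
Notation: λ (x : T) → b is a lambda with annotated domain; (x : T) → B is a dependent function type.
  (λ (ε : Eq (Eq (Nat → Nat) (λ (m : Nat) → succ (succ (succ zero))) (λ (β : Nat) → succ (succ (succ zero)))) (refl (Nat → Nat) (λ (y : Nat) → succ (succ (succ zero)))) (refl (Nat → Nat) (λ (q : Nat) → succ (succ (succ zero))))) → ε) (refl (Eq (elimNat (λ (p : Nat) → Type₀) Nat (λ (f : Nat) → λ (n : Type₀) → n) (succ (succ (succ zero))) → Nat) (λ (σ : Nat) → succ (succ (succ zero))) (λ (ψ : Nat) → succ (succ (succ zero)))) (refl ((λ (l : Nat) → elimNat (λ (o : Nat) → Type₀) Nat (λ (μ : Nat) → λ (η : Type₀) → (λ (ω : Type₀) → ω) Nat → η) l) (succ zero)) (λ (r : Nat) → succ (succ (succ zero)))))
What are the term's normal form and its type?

resulting normal form:
  refl (Eq (Nat → Nat) (λ (ε : Nat) → succ (succ (succ zero))) (λ (m : Nat) → succ (succ (succ zero)))) (refl (Nat → Nat) (λ (β : Nat) → succ (succ (succ zero))))
type:
  Eq (Eq (Nat → Nat) (λ (ε : Nat) → succ (succ (succ zero))) (λ (m : Nat) → succ (succ (succ zero)))) (refl (Nat → Nat) (λ (β : Nat) → succ (succ (succ zero)))) (refl (Nat → Nat) (λ (y : Nat) → succ (succ (succ zero))))


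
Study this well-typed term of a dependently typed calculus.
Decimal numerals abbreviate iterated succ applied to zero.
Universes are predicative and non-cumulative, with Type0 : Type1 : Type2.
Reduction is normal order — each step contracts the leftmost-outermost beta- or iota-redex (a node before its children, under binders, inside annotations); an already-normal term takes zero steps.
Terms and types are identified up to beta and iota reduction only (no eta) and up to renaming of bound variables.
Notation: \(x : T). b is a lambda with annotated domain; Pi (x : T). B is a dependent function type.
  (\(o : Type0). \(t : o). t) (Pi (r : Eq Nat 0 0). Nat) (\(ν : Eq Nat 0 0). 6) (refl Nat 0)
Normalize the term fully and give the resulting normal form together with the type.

normal form:
  6
type:
  Nat


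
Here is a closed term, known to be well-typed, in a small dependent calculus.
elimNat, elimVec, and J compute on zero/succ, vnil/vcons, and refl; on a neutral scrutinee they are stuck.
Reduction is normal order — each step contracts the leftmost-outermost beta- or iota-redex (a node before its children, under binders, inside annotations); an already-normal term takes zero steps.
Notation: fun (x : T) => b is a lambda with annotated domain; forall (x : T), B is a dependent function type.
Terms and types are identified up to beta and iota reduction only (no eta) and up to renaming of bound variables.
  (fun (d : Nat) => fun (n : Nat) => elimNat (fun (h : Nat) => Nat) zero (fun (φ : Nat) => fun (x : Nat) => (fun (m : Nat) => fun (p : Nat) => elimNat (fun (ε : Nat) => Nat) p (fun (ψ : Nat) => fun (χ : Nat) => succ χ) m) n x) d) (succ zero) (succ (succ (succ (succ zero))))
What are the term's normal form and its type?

reduced normal form:
  succ (succ (succ (succ zero)))
inferred type:
  Nat
observation: the first redex contracted is a beta-redex; the normal form is reached in 21 normal-order steps.


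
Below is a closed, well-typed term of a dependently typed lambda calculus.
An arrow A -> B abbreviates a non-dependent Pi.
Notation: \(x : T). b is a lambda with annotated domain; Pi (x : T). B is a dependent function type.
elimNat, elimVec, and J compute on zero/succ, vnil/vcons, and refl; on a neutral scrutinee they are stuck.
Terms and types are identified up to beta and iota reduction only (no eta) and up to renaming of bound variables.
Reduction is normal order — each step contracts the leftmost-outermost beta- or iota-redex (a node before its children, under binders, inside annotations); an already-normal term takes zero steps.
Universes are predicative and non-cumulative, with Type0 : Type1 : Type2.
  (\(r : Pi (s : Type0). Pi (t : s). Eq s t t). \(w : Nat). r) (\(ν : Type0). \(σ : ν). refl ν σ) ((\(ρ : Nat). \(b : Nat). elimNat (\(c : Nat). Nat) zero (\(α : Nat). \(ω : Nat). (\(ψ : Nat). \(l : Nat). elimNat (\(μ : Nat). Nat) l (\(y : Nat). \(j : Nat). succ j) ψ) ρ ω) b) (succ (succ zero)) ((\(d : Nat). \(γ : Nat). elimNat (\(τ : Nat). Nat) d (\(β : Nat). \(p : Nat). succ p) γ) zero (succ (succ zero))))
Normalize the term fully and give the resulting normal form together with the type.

reduced normal form:
  \(r : Type0). \(s : r). refl r s
inferred type:
  Pi (r : Type0). Pi (s : r). Eq r s s
observation: reduction starts at a beta-redex, and 2 normal-order steps reach the normal form.


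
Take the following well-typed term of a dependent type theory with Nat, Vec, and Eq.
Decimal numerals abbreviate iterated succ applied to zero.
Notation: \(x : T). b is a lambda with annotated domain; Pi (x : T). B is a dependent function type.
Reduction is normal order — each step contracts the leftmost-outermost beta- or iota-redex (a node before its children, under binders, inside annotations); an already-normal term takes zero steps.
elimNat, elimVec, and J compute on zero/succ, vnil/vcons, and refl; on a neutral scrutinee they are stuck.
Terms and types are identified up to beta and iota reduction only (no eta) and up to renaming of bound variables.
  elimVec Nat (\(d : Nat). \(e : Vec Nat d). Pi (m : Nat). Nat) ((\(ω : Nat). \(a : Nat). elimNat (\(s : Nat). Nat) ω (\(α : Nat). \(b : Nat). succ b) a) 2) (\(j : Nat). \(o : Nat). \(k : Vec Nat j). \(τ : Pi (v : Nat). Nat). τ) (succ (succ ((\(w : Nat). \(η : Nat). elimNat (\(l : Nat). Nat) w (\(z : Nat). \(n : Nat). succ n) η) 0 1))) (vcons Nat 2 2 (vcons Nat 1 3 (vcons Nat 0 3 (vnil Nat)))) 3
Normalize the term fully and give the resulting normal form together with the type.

resulting normal form:
  5
type:
  Nat


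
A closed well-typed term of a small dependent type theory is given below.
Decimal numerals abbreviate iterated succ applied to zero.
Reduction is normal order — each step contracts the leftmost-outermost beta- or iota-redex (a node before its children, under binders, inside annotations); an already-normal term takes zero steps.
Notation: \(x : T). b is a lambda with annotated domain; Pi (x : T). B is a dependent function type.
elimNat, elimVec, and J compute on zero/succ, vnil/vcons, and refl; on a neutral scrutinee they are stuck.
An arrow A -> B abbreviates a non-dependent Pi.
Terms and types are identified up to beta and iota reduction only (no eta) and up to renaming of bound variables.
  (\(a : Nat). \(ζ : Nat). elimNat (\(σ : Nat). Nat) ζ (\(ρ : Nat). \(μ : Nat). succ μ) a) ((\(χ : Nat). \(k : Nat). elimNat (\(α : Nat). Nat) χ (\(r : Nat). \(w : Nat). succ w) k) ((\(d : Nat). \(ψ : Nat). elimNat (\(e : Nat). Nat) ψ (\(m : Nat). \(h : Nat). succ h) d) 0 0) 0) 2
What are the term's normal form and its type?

resulting normal form:
  2
type:
  Nat


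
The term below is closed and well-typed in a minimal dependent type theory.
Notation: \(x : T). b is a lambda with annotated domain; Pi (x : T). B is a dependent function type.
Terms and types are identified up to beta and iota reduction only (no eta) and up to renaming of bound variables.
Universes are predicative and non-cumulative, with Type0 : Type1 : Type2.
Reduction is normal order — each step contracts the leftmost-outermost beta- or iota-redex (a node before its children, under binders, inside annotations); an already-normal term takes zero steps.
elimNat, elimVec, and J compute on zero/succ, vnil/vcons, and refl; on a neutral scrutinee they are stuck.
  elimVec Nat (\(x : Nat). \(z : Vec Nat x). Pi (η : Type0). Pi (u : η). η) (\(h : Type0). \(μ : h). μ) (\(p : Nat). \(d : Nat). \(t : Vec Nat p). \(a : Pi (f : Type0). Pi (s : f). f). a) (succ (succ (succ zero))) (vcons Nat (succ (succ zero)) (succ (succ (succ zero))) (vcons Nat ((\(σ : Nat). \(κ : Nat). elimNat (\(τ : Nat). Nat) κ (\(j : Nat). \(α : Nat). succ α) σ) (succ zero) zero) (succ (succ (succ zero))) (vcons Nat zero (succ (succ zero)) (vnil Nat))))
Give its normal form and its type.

normal form:
  \(x : Type0). \(z : x). z
type:
  Pi (x : Type0). Pi (z : x). x
observation: normalization takes exactly 16 steps under the normal-order strategy.


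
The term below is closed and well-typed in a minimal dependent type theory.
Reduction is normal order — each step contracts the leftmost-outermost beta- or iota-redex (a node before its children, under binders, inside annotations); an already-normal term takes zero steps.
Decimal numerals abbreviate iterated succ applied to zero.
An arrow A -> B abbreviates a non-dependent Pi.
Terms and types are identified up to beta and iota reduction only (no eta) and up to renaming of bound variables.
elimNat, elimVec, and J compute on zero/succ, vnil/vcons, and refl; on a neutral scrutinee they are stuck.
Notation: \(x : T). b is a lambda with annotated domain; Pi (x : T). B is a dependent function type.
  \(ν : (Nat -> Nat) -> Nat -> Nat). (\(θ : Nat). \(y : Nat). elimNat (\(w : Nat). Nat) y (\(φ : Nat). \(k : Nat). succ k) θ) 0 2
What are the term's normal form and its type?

reduced normal form:
  \(ν : (Nat -> Nat) -> Nat -> Nat). 2
the term's type:
  ((Nat -> Nat) -> Nat -> Nat) -> Nat
observation: the term reaches its normal form after 3 normal-order steps.


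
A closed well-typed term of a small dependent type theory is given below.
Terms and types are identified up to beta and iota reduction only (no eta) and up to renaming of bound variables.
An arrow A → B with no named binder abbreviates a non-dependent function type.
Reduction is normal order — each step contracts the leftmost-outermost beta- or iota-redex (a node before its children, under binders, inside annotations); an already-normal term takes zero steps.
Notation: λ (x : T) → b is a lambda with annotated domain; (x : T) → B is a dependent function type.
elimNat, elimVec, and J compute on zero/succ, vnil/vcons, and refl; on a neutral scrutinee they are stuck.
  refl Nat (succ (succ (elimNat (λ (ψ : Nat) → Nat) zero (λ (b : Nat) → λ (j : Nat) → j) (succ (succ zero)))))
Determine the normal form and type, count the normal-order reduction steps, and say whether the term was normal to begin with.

normal form:
  refl Nat (succ (succ zero))
inferred type:
  Eq Nat (succ (succ zero)) (succ (succ zero))
normal-order step count: 7
term was already normal: no
first redex: an elimNat iota-redex


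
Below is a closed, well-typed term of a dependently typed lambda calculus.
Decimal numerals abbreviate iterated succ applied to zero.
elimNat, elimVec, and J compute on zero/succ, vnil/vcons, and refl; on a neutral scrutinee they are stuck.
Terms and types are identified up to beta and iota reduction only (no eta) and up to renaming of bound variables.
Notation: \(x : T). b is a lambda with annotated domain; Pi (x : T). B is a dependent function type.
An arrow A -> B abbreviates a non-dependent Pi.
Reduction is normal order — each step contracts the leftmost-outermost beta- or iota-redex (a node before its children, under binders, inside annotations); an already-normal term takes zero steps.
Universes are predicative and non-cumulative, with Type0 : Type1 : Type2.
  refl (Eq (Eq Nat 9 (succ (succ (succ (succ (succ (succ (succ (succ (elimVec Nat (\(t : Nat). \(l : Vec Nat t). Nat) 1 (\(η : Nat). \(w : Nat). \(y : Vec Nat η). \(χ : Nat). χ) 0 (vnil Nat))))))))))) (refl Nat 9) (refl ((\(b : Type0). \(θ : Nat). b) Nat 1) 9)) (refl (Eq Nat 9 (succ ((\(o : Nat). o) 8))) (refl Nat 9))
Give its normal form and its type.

resulting normal form:
  refl (Eq (Eq Nat 9 9) (refl Nat 9) (refl Nat 9)) (refl (Eq Nat 9 9) (refl Nat 9))
type:
  Eq (Eq (Eq Nat 9 9) (refl Nat 9) (refl Nat 9)) (refl (Eq Nat 9 9) (refl Nat 9)) (refl (Eq Nat 9 9) (refl Nat 9))


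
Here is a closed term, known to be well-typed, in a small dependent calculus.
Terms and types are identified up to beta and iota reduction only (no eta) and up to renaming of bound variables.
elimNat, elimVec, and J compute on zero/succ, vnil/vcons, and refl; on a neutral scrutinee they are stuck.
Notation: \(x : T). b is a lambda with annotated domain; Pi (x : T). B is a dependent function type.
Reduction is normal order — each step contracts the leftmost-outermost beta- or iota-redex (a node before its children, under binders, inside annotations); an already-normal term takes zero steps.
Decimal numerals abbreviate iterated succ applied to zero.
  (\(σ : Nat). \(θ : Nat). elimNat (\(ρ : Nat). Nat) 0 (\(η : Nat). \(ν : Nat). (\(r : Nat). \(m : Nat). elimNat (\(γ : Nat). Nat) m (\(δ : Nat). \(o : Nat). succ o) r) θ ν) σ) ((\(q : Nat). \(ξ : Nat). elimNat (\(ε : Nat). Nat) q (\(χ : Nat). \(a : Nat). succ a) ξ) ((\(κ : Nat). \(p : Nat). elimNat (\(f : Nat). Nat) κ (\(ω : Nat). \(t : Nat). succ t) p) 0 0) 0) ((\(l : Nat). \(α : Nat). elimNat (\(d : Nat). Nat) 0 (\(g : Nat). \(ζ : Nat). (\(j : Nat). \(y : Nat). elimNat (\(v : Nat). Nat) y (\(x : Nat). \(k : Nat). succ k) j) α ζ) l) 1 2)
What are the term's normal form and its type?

normal form:
  0
the term's type:
  Nat
observation: reduction starts at a beta-redex, and 33 normal-order steps reach the normal form.


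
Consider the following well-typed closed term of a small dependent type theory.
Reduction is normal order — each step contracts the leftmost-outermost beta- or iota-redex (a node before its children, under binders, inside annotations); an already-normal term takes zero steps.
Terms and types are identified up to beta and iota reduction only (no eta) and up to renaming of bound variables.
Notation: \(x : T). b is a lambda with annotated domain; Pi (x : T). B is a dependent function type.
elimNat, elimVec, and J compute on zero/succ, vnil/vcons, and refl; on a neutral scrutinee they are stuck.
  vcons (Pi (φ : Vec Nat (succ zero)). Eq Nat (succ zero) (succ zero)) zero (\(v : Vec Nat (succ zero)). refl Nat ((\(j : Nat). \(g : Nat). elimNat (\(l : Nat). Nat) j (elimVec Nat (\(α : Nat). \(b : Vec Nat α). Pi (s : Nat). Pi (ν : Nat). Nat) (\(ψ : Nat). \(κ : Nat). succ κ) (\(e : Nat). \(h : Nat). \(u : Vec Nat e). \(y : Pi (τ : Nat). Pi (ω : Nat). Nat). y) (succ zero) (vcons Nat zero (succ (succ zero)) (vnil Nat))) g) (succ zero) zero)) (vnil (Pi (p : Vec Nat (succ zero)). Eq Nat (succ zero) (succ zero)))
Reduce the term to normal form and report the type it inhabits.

resulting normal form:
  vcons (Pi (φ : Vec Nat (succ zero)). Eq Nat (succ zero) (succ zero)) zero (\(v : Vec Nat (succ zero)). refl Nat (succ zero)) (vnil (Pi (j : Vec Nat (succ zero)). Eq Nat (succ zero) (succ zero)))
inferred type:
  Vec (Pi (φ : Vec Nat (succ zero)). Eq Nat (succ zero) (succ zero)) (succ zero)


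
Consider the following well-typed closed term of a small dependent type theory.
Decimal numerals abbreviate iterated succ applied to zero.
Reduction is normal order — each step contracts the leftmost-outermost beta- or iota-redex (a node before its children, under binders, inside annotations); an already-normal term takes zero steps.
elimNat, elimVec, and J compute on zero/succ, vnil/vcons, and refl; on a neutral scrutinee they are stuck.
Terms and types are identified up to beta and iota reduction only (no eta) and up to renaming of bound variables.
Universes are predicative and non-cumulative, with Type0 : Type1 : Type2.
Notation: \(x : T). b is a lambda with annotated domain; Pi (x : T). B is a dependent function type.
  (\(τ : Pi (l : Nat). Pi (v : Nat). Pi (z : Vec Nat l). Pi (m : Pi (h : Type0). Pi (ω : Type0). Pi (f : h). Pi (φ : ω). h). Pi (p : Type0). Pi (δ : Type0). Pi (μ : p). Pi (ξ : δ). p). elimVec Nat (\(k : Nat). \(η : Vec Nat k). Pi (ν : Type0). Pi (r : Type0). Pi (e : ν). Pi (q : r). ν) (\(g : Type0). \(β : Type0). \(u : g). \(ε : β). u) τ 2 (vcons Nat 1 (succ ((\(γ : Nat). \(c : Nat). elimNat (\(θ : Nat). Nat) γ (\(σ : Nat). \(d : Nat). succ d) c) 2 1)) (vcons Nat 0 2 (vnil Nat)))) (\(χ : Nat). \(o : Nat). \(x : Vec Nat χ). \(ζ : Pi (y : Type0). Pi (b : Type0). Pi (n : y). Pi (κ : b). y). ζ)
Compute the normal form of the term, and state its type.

normal form:
  \(τ : Type0). \(l : Type0). \(v : τ). \(z : l). v
type:
  Pi (τ : Type0). Pi (l : Type0). Pi (v : τ). Pi (z : l). τ
observation: the first redex contracted is a beta-redex; the normal form is reached in 12 normal-order steps.


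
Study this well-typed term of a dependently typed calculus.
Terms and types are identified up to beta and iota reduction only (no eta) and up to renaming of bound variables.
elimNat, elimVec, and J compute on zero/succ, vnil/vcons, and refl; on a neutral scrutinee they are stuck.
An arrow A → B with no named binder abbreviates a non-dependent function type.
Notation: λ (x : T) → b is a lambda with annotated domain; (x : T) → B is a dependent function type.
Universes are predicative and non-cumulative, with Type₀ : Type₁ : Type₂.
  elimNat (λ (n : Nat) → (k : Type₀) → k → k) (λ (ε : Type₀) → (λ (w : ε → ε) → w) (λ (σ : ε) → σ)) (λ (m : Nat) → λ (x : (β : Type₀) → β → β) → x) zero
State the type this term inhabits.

the term's type:
  (n : Type₀) → n → n


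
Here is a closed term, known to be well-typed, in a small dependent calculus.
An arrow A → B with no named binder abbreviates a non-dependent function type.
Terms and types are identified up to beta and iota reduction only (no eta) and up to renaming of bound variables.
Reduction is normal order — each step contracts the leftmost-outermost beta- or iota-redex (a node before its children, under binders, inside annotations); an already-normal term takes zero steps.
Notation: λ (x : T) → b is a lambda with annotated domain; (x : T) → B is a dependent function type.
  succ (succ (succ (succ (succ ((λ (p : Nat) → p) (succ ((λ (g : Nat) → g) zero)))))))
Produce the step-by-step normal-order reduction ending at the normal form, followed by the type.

reduction (normal order):
  succ (succ (succ (succ (succ ((λ (p : Nat) → p) (succ ((λ (g : Nat) → g) zero)))))))
  ~> succ (succ (succ (succ (succ (succ ((λ (p : Nat) → p) zero))))))
  ~> succ (succ (succ (succ (succ (succ zero)))))
the term's type:
  Nat


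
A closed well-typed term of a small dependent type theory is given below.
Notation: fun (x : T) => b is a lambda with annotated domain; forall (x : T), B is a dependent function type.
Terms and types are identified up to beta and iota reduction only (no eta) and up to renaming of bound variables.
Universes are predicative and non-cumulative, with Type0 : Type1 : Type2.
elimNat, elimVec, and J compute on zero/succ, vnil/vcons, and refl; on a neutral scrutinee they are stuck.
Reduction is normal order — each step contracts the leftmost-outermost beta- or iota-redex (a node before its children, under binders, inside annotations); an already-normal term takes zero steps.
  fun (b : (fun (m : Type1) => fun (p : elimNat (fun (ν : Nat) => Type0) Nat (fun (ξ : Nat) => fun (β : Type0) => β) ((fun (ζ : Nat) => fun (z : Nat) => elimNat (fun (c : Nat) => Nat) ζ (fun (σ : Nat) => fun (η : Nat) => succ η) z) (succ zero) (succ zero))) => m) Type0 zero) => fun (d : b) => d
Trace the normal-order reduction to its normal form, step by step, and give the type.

reduction (normal order):
  fun (b : (fun (m : Type1) => fun (p : elimNat (fun (ν : Nat) => Type0) Nat (fun (ξ : Nat) => fun (β : Type0) => β) ((fun (ζ : Nat) => fun (z : Nat) => elimNat (fun (c : Nat) => Nat) ζ (fun (σ : Nat) => fun (η : Nat) => succ η) z) (succ zero) (succ zero))) => m) Type0 zero) => fun (d : b) => d
  ~> fun (b : (fun (m : elimNat (fun (p : Nat) => Type0) Nat (fun (ν : Nat) => fun (ξ : Type0) => ξ) ((fun (β : Nat) => fun (ζ : Nat) => elimNat (fun (z : Nat) => Nat) β (fun (c : Nat) => fun (σ : Nat) => succ σ) ζ) (succ zero) (succ zero))) => Type0) zero) => fun (η : b) => η
  ~> fun (b : Type0) => fun (m : b) => m
the term's type:
  forall (b : Type0), forall (m : b), b


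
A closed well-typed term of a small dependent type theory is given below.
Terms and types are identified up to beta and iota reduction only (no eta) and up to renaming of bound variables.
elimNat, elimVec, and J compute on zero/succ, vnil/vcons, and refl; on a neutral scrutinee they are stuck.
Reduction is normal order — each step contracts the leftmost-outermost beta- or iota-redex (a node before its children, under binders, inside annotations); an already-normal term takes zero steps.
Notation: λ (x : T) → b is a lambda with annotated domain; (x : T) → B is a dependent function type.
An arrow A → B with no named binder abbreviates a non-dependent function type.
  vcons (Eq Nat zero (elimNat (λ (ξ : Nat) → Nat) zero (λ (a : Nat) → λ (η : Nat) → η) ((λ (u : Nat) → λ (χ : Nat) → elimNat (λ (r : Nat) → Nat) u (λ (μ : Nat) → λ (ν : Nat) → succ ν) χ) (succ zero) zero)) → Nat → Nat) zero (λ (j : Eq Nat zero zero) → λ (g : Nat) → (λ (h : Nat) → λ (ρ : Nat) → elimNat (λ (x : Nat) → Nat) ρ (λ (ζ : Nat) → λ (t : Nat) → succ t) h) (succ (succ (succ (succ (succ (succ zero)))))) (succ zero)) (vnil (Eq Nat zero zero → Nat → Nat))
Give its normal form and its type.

resulting normal form:
  vcons (Eq Nat zero zero → Nat → Nat) zero (λ (ξ : Eq Nat zero zero) → λ (a : Nat) → succ (succ (succ (succ (succ (succ (succ zero))))))) (vnil (Eq Nat zero zero → Nat → Nat))
type:
  Vec (Eq Nat zero zero → Nat → Nat) (succ zero)


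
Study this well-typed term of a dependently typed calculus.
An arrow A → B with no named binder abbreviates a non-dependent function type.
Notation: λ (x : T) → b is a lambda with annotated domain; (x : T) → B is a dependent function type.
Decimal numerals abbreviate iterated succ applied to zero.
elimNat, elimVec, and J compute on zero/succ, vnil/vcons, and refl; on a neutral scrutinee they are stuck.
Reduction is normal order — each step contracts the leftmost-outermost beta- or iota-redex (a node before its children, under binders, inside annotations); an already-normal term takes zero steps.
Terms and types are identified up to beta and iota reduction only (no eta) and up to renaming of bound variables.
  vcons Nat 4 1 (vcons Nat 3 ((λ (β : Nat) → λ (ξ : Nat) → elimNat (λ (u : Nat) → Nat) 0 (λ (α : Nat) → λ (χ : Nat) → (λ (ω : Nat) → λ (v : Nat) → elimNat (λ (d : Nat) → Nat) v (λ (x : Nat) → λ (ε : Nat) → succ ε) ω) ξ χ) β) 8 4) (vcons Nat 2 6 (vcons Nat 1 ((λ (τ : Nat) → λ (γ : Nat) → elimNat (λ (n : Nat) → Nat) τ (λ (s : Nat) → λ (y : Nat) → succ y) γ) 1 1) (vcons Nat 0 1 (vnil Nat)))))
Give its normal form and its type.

reduced normal form:
  vcons Nat 4 1 (vcons Nat 3 32 (vcons Nat 2 6 (vcons Nat 1 2 (vcons Nat 0 1 (vnil Nat)))))
inferred type:
  Vec Nat 5
observation: contracting a beta-redex first, the term normalizes in 153 steps.
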